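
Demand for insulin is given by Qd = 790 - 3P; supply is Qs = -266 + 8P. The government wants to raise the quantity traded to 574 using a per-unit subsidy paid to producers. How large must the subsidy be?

At Q = 574, invert demand for the buyer price: Pb = (790 − 574)/3 = 72; invert supply for the seller price: Ps = (574 − (-266))/8 = 105.
The subsidy must fill the gap: s = Ps − Pb = 105 − 72 = 33.

Required subsidy s = 33 per unit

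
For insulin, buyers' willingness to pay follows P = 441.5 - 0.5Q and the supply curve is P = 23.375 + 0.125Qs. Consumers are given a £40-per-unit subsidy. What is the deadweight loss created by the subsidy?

Deadweight loss = £1280

Pre-subsidy: 441.5 - 0.5Q = 23.375 + 0.125Q gives Q* = 669 and P* = 107.
With the rebate, buyers effectively pay Pb = Ps − 40, where Ps is the price sellers receive.
On the curves, Pb = 441.5 - 0.5Q and Ps = 23.375 + 0.125Q; the wedge Ps − Pb = 40 gives 23.375 + 0.125Q − (441.5 - 0.5Q) = 40, so Q' = 733.
Then Pb = 441.5 − 0.5·733 = 75 and Ps = 23.375 + 0.125·733 = 115.
The subsidy expands output by 733 − 669 = 64 past the efficient level; on those units the gap between marginal cost and willingness to pay runs from 0 up to 40.
DWL = ½ × 40 × 64 = 1280.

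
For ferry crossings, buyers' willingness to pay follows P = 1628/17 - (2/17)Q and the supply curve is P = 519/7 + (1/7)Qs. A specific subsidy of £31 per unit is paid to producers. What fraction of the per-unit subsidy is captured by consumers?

Pre-subsidy: 1628/17 - (2/17)Q = 519/7 + (1/7)Q gives Q* = 83 and P* = 86.
With the subsidy, sellers receive Ps = Pb + 31 for each unit, where Pb is the price buyers pay.
On the curves, Pb = 1628/17 - (2/17)Q and Ps = 519/7 + (1/7)Q; the wedge Ps − Pb = 31 gives 519/7 + (1/7)Q − (1628/17 - (2/17)Q) = 31, so Q' = 202.
Then Pb = 1628/17 − (2/17)·202 = 72 and Ps = 519/7 + (1/7)·202 = 103.
Buyers' price falls by P* − Pb = 86 − 72 = 14; sellers' price rises by Ps − P* = 103 − 86 = 17.
So consumers capture 14/31 = 14/31 of each unit of subsidy.

Consumer share = 14/31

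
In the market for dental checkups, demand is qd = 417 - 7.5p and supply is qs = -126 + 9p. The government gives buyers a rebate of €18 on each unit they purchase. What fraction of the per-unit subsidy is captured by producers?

Pre-subsidy: 417 - 7.5p = -126 + 9p gives p* = 362/11, q* = 1872/11.
With the rebate, buyers effectively pay pb = ps − 18, where ps is the price sellers receive.
Demand in terms of ps becomes qd = 417 − 7.5(ps − 18) = 552 - 7.5ps. Setting this equal to supply: 552 - 7.5ps = -126 + 9ps, so ps = 452/11.
Buyers pay pb = 452/11 − 18 = 254/11; q' = -126 + 9·(452/11) = 2682/11.
Buyers' price falls by p* − pb = 362/11 − 254/11 = 108/11; sellers' price rises by ps − p* = 452/11 − 362/11 = 90/11.
So producers capture (90/11)/18 = 5/11 of each unit of subsidy.

Producer share = 5/11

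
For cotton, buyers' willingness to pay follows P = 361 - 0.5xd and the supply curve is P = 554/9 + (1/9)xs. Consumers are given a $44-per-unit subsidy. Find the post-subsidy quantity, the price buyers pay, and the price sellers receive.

Pre-subsidy: 361 - 0.5x = 554/9 + (1/9)x gives x* = 490 and P* = 116.
With the rebate, buyers effectively pay Pb = Ps − 44, where Ps is the price sellers receive.
On the curves, Pb = 361 - 0.5x and Ps = 554/9 + (1/9)x; the wedge Ps − Pb = 44 gives 554/9 + (1/9)x − (361 - 0.5x) = 44, so x' = 562.
Then Pb = 361 − 0.5·562 = 80 and Ps = 554/9 + (1/9)·562 = 124.

x' = 562; buyers pay $80; sellers receive $124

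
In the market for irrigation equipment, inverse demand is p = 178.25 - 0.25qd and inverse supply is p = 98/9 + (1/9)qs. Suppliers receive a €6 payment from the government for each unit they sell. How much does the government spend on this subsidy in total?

Government cost = 37446/13

Pre-subsidy: 178.25 - 0.25q = 98/9 + (1/9)q gives q* = 6025/13 and p* = 811/13.
With the subsidy, sellers receive ps = pb + 6 for each unit, where pb is the price buyers pay.
On the curves, pb = 178.25 - 0.25q and ps = 98/9 + (1/9)q; the wedge ps − pb = 6 gives 98/9 + (1/9)q − (178.25 - 0.25q) = 6, so q' = 6241/13.
Then pb = 178.25 − 0.25·(6241/13) = 757/13 and ps = 98/9 + (1/9)·(6241/13) = 835/13.
Government outlay = subsidy × quantity = 6 × 6241/13 = 37446/13.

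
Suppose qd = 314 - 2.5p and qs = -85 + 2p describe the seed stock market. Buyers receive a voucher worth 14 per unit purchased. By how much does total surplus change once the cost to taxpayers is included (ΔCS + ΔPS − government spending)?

Net change in total surplus = -980/9

Pre-subsidy: 314 - 2.5p = -85 + 2p gives p* = 266/3, q* = 277/3.
With the rebate, buyers effectively pay pb = ps − 14, where ps is the price sellers receive.
Demand in terms of ps becomes qd = 314 − 2.5(ps − 14) = 349 - 2.5ps. Setting this equal to supply: 349 - 2.5ps = -85 + 2ps, so ps = 868/9.
Buyers pay pb = 868/9 − 14 = 742/9; q' = -85 + 2·(868/9) = 971/9.
ΔCS = ½(277/3 + 971/9)(266/3 − 742/9) = 50456/81; ΔPS = ½(277/3 + 971/9)(868/9 − 266/3) = 63070/81.
Government spending = 14 × 971/9 = 13594/9.
Net change = 50456/81 + 63070/81 − 13594/9 = -980/9. The loss equals the DWL triangle ½·14·140/9.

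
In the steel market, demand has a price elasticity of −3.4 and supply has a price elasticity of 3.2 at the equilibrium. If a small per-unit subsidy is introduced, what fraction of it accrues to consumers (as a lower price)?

Consumer share = 16/33

For a small subsidy around the equilibrium, the benefit split depends on the relative slopes, which at a point are proportional to the elasticities.
Buyer share = εs/(εs + |εd|) = 3.2/(3.2 + 3.4) = 16/33; seller share = |εd|/(εs + |εd|) = 17/33.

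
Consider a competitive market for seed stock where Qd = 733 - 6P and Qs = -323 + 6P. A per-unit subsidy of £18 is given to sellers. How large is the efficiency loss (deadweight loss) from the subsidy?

Pre-subsidy: 733 - 6P = -323 + 6P gives P* = 88, Q* = 205.
With the subsidy, sellers receive Ps = Pb + 18 for each unit, where Pb is the price buyers pay.
Supply in terms of Pb becomes Qs = -323 + 6(Pb + 18) = -215 + 6Pb. Setting this equal to demand: 733 - 6Pb = -215 + 6Pb, so Pb = 79.
Sellers receive Ps = 79 + 18 = 97; Q' = 733 − 6·79 = 259.
The subsidy expands output by 259 − 205 = 54 past the efficient level; on those units the gap between marginal cost and willingness to pay runs from 0 up to 18.
DWL = ½ × 18 × 54 = 486.

Deadweight loss = £486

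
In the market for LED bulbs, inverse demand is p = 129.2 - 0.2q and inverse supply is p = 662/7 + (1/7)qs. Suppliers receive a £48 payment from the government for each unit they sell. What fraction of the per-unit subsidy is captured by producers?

Producer share = 5/12

Pre-subsidy: 129.2 - 0.2q = 662/7 + (1/7)q gives q* = 101 and p* = 109.
With the subsidy, sellers receive ps = pb + 48 for each unit, where pb is the price buyers pay.
On the curves, pb = 129.2 - 0.2q and ps = 662/7 + (1/7)q; the wedge ps − pb = 48 gives 662/7 + (1/7)q − (129.2 - 0.2q) = 48, so q' = 241.
Then pb = 129.2 − 0.2·241 = 81 and ps = 662/7 + (1/7)·241 = 129.
Buyers' price falls by p* − pb = 109 − 81 = 28; sellers' price rises by ps − p* = 129 − 109 = 20.
So producers capture 20/48 = 5/12 of each unit of subsidy.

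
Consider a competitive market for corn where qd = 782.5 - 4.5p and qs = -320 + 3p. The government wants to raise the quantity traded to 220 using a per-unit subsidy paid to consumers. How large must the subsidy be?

Required subsidy s = 55 per unit

At q = 220, invert demand for the buyer price: pb = (782.5 − 220)/4.5 = 125; invert supply for the seller price: ps = (220 − (-320))/3 = 180.
The subsidy must fill the gap: s = ps − pb = 180 − 125 = 55.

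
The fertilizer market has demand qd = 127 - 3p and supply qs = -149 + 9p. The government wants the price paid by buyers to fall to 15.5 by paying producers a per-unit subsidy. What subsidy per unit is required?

Required subsidy s = 10 per unit

At a buyer price of 15.5, quantity demanded is 127 − 3·15.5 = 80.5.
Sellers supply 80.5 only when they receive ps with -149 + 9·ps = 80.5, i.e. ps = 25.5.
s = ps − pb = 25.5 − 15.5 = 10.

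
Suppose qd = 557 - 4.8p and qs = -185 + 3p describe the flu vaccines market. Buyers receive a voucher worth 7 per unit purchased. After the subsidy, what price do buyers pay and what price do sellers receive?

Pre-subsidy: 557 - 4.8p = -185 + 3p gives p* = 3710/39, q* = 1305/13.
With the rebate, buyers effectively pay pb = ps − 7, where ps is the price sellers receive.
Demand in terms of ps becomes qd = 557 − 4.8(ps − 7) = 590.6 - 4.8ps. Setting this equal to supply: 590.6 - 4.8ps = -185 + 3ps, so ps = 3878/39.
Buyers pay pb = 3878/39 − 7 = 3605/39; q' = -185 + 3·(3878/39) = 1473/13.

Buyers pay 3605/39; sellers receive 3878/39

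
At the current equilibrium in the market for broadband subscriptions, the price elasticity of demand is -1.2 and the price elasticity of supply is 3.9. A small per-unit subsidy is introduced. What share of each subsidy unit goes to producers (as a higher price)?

For a small subsidy around the equilibrium, the benefit split depends on the relative slopes, which at a point are proportional to the elasticities.
Buyer share = εs/(εs + |εd|) = 3.9/(3.9 + 1.2) = 13/17; seller share = |εd|/(εs + |εd|) = 4/17.
So producers capture 4/17 of the subsidy.

Producer share = 4/17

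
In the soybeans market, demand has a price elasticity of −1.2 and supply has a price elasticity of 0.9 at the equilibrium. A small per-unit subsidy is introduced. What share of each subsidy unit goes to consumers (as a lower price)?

For a small subsidy around the equilibrium, the benefit split depends on the relative slopes, which at a point are proportional to the elasticities.
Buyer share = εs/(εs + |εd|) = 0.9/(0.9 + 1.2) = 3/7; seller share = |εd|/(εs + |εd|) = 4/7.

Consumer share = 3/7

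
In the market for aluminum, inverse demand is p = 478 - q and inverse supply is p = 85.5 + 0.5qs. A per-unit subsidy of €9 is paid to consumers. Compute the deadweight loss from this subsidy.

Deadweight loss = €27

Pre-subsidy: 478 - q = 85.5 + 0.5q gives q* = 785/3 and p* = 649/3.
With the rebate, buyers effectively pay pb = ps − 9, where ps is the price sellers receive.
On the curves, pb = 478 - q and ps = 85.5 + 0.5q; the wedge ps − pb = 9 gives 85.5 + 0.5q − (478 - q) = 9, so q' = 803/3.
Then pb = 478 − 1·(803/3) = 631/3 and ps = 85.5 + 0.5·(803/3) = 658/3.
The subsidy expands output by 803/3 − 785/3 = 6 past the efficient level; on those units the gap between marginal cost and willingness to pay runs from 0 up to 9.
DWL = ½ × 9 × 6 = 27.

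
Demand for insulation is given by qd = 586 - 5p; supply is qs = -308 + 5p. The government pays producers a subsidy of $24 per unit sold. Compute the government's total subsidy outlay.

Government cost = $4776

Pre-subsidy: 586 - 5p = -308 + 5p gives p* = 89.4, q* = 139.
With the subsidy, sellers receive ps = pb + 24 for each unit, where pb is the price buyers pay.
Supply in terms of pb becomes qs = -308 + 5(pb + 24) = -188 + 5pb. Setting this equal to demand: 586 - 5pb = -188 + 5pb, so pb = 77.4.
Sellers receive ps = 77.4 + 24 = 101.4; q' = 586 − 5·77.4 = 199.
Government outlay = subsidy × quantity = 24 × 199 = 4776.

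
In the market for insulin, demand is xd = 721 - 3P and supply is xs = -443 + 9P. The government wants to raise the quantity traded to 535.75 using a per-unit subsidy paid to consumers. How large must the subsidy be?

At x = 535.75, invert demand for the buyer price: Pb = (721 − 535.75)/3 = 61.75; invert supply for the seller price: Ps = (535.75 − (-443))/9 = 108.75.
The subsidy must fill the gap: s = Ps − Pb = 108.75 − 61.75 = 47.

Required subsidy s = 47 per unit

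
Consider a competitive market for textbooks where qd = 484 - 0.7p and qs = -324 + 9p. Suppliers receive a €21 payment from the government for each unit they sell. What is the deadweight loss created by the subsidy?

Deadweight loss = 27783/194

Pre-subsidy: 484 - 0.7p = -324 + 9p gives p* = 8080/97, q* = 41292/97.
With the subsidy, sellers receive ps = pb + 21 for each unit, where pb is the price buyers pay.
Supply in terms of pb becomes qs = -324 + 9(pb + 21) = -135 + 9pb. Setting this equal to demand: 484 - 0.7pb = -135 + 9pb, so pb = 6190/97.
Sellers receive ps = 6190/97 + 21 = 8227/97; q' = 484 − 0.7·(6190/97) = 42615/97.
The subsidy expands output by 42615/97 − 41292/97 = 1323/97 past the efficient level; on those units the gap between marginal cost and willingness to pay runs from 0 up to 21.
DWL = ½ × 21 × 1323/97 = 27783/194.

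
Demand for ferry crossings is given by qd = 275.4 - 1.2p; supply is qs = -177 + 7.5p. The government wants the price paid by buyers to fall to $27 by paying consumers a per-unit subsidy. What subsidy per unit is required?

Required subsidy s = $29 per unit

At a buyer price of 27, quantity demanded is 275.4 − 1.2·27 = 243.
Sellers supply 243 only when they receive ps with -177 + 7.5·ps = 243, i.e. ps = 56.
s = ps − pb = 56 − 27 = 29.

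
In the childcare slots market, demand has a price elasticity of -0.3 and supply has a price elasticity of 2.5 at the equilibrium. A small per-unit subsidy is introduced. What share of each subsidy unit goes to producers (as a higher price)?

For a small subsidy around the equilibrium, the benefit split depends on the relative slopes, which at a point are proportional to the elasticities.
Buyer share = εs/(εs + |εd|) = 2.5/(2.5 + 0.3) = 25/28; seller share = |εd|/(εs + |εd|) = 3/28.
So producers capture 3/28 of the subsidy.

Producer share = 3/28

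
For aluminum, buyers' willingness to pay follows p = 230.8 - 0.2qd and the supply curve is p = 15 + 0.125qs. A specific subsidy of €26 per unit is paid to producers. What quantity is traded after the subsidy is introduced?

q' = 744

Pre-subsidy: 230.8 - 0.2q = 15 + 0.125q gives q* = 664 and p* = 98.
With the subsidy, sellers receive ps = pb + 26 for each unit, where pb is the price buyers pay.
On the curves, pb = 230.8 - 0.2q and ps = 15 + 0.125q; the wedge ps − pb = 26 gives 15 + 0.125q − (230.8 - 0.2q) = 26, so q' = 744.
Then pb = 230.8 − 0.2·744 = 82 and ps = 15 + 0.125·744 = 108.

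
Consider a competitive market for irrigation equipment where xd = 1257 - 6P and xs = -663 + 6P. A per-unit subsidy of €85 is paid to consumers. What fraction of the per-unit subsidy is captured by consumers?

Pre-subsidy: 1257 - 6P = -663 + 6P gives P* = 160, x* = 297.
With the rebate, buyers effectively pay Pb = Ps − 85, where Ps is the price sellers receive.
Demand in terms of Ps becomes xd = 1257 − 6(Ps − 85) = 1767 - 6Ps. Setting this equal to supply: 1767 - 6Ps = -663 + 6Ps, so Ps = 202.5.
Buyers pay Pb = 202.5 − 85 = 117.5; x' = -663 + 6·202.5 = 552.
Buyers' price falls by P* − Pb = 160 − 117.5 = 42.5; sellers' price rises by Ps − P* = 202.5 − 160 = 42.5.
So consumers capture 42.5/85 = 0.5 of each unit of subsidy.

Consumer share = 0.5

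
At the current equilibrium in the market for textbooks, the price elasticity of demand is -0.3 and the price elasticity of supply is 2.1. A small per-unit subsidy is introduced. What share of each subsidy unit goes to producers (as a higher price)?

For a small subsidy around the equilibrium, the benefit split depends on the relative slopes, which at a point are proportional to the elasticities.
Buyer share = εs/(εs + |εd|) = 2.1/(2.1 + 0.3) = 0.875; seller share = |εd|/(εs + |εd|) = 0.125.
So producers capture 0.125 of the subsidy.

Producer share = 0.125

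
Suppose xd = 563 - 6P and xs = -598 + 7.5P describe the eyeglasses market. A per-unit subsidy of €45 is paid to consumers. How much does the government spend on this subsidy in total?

Pre-subsidy: 563 - 6P = -598 + 7.5P gives P* = 86, x* = 47.
With the rebate, buyers effectively pay Pb = Ps − 45, where Ps is the price sellers receive.
Demand in terms of Ps becomes xd = 563 − 6(Ps − 45) = 833 - 6Ps. Setting this equal to supply: 833 - 6Ps = -598 + 7.5Ps, so Ps = 106.
Buyers pay Pb = 106 − 45 = 61; x' = -598 + 7.5·106 = 197.
Government outlay = subsidy × quantity = 45 × 197 = 8865.

Government cost = €8865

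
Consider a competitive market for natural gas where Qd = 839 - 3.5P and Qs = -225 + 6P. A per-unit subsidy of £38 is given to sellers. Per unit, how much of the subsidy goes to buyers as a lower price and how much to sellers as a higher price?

Pre-subsidy: 839 - 3.5P = -225 + 6P gives P* = 112, Q* = 447.
With the subsidy, sellers receive Ps = Pb + 38 for each unit, where Pb is the price buyers pay.
Supply in terms of Pb becomes Qs = -225 + 6(Pb + 38) = 3 + 6Pb. Setting this equal to demand: 839 - 3.5Pb = 3 + 6Pb, so Pb = 88.
Sellers receive Ps = 88 + 38 = 126; Q' = 839 − 3.5·88 = 531.
Buyers' price falls by P* − Pb = 112 − 88 = 24; sellers' price rises by Ps − P* = 126 − 112 = 14.

Buyers gain £24 per unit; sellers gain £14 per unit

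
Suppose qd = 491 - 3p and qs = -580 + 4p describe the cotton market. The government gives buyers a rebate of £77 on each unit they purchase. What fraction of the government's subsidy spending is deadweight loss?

DWL / government spending = 33/82

Pre-subsidy: 491 - 3p = -580 + 4p gives p* = 153, q* = 32.
With the rebate, buyers effectively pay pb = ps − 77, where ps is the price sellers receive.
Demand in terms of ps becomes qd = 491 − 3(ps − 77) = 722 - 3ps. Setting this equal to supply: 722 - 3ps = -580 + 4ps, so ps = 186.
Buyers pay pb = 186 − 77 = 109; q' = -580 + 4·186 = 164.
ΔCS = ½(32 + 164)(153 − 109) = 4312; ΔPS = ½(32 + 164)(186 − 153) = 3234.
Government spending = 77 × 164 = 12628.
DWL = ½ × 77 × (164 − 32) = 5082; fraction = 5082 / 12628 = 33/82.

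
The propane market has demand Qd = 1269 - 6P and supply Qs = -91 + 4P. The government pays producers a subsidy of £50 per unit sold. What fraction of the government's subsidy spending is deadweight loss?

Pre-subsidy: 1269 - 6P = -91 + 4P gives P* = 136, Q* = 453.
With the subsidy, sellers receive Ps = Pb + 50 for each unit, where Pb is the price buyers pay.
Supply in terms of Pb becomes Qs = -91 + 4(Pb + 50) = 109 + 4Pb. Setting this equal to demand: 1269 - 6Pb = 109 + 4Pb, so Pb = 116.
Sellers receive Ps = 116 + 50 = 166; Q' = 1269 − 6·116 = 573.
ΔCS = ½(453 + 573)(136 − 116) = 10260; ΔPS = ½(453 + 573)(166 − 136) = 15390.
Government spending = 50 × 573 = 28650.
DWL = ½ × 50 × (573 − 453) = 3000; fraction = 3000 / 28650 = 20/191.

DWL / government spending = 20/191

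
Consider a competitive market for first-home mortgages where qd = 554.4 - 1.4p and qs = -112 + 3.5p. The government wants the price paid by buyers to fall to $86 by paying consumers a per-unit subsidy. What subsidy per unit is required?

Required subsidy s = $70 per unit

At a buyer price of 86, quantity demanded is 554.4 − 1.4·86 = 434.
Sellers supply 434 only when they receive ps with -112 + 3.5·ps = 434, i.e. ps = 156.
s = ps − pb = 156 − 86 = 70.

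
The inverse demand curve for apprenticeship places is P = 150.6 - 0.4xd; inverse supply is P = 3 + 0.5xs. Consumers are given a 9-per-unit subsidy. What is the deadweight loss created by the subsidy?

Pre-subsidy: 150.6 - 0.4x = 3 + 0.5x gives x* = 164 and P* = 85.
With the rebate, buyers effectively pay Pb = Ps − 9, where Ps is the price sellers receive.
On the curves, Pb = 150.6 - 0.4x and Ps = 3 + 0.5x; the wedge Ps − Pb = 9 gives 3 + 0.5x − (150.6 - 0.4x) = 9, so x' = 174.
Then Pb = 150.6 − 0.4·174 = 81 and Ps = 3 + 0.5·174 = 90.
The subsidy expands output by 174 − 164 = 10 past the efficient level; on those units the gap between marginal cost and willingness to pay runs from 0 up to 9.
DWL = ½ × 9 × 10 = 45.

Deadweight loss = 45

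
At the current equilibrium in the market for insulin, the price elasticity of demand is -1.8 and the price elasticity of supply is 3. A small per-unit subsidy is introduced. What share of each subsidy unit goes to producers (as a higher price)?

For a small subsidy around the equilibrium, the benefit split depends on the relative slopes, which at a point are proportional to the elasticities.
Buyer share = εs/(εs + |εd|) = 3/(3 + 1.8) = 0.625; seller share = |εd|/(εs + |εd|) = 0.375.
So producers capture 0.375 of the subsidy.

Producer share = 0.375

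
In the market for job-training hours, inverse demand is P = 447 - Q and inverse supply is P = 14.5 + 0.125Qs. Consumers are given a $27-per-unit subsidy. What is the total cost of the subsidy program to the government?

Government cost = $11028

Pre-subsidy: 447 - Q = 14.5 + 0.125Q gives Q* = 3460/9 and P* = 563/9.
With the rebate, buyers effectively pay Pb = Ps − 27, where Ps is the price sellers receive.
On the curves, Pb = 447 - Q and Ps = 14.5 + 0.125Q; the wedge Ps − Pb = 27 gives 14.5 + 0.125Q − (447 - Q) = 27, so Q' = 3676/9.
Then Pb = 447 − 1·(3676/9) = 347/9 and Ps = 14.5 + 0.125·(3676/9) = 590/9.
Government outlay = subsidy × quantity = 27 × 3676/9 = 11028.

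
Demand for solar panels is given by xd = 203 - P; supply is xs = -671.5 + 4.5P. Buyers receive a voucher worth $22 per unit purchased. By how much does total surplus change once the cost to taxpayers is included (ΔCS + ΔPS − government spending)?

Net change in total surplus = -$198

Pre-subsidy: 203 - P = -671.5 + 4.5P gives P* = 159, x* = 44.
With the rebate, buyers effectively pay Pb = Ps − 22, where Ps is the price sellers receive.
Demand in terms of Ps becomes xd = 203 − 1(Ps − 22) = 225 - Ps. Setting this equal to supply: 225 - Ps = -671.5 + 4.5Ps, so Ps = 163.
Buyers pay Pb = 163 − 22 = 141; x' = -671.5 + 4.5·163 = 62.
ΔCS = ½(44 + 62)(159 − 141) = 954; ΔPS = ½(44 + 62)(163 − 159) = 212.
Government spending = 22 × 62 = 1364.
Net change = 954 + 212 − 1364 = -198. The loss equals the DWL triangle ½·22·18.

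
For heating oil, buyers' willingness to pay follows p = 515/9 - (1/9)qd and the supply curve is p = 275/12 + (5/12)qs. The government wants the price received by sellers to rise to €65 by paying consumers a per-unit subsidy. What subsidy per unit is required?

Required subsidy s = €19 per unit

At a seller price of 65, quantity supplied is -55 + 2.4·65 = 101.
Buyers absorb 101 only when they pay pb = 515/9 − (1/9)·101 = 46.
s = ps − pb = 65 − 46 = 19.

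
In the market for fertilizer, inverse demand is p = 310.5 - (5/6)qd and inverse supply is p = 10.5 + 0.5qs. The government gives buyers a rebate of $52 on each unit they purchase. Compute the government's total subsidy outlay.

Government cost = $13728

Pre-subsidy: 310.5 - (5/6)q = 10.5 + 0.5q gives q* = 225 and p* = 123.
With the rebate, buyers effectively pay pb = ps − 52, where ps is the price sellers receive.
On the curves, pb = 310.5 - (5/6)q and ps = 10.5 + 0.5q; the wedge ps − pb = 52 gives 10.5 + 0.5q − (310.5 - (5/6)q) = 52, so q' = 264.
Then pb = 310.5 − (5/6)·264 = 90.5 and ps = 10.5 + 0.5·264 = 142.5.
Government outlay = subsidy × quantity = 52 × 264 = 13728.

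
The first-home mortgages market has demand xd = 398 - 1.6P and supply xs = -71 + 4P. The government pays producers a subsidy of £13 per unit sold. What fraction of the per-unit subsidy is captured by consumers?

Consumer share = 5/7

Pre-subsidy: 398 - 1.6P = -71 + 4P gives P* = 83.75, x* = 264.
With the subsidy, sellers receive Ps = Pb + 13 for each unit, where Pb is the price buyers pay.
Supply in terms of Pb becomes xs = -71 + 4(Pb + 13) = -19 + 4Pb. Setting this equal to demand: 398 - 1.6Pb = -19 + 4Pb, so Pb = 2085/28.
Sellers receive Ps = 2085/28 + 13 = 2449/28; x' = 398 − 1.6·(2085/28) = 1952/7.
Buyers' price falls by P* − Pb = 83.75 − 2085/28 = 65/7; sellers' price rises by Ps − P* = 2449/28 − 83.75 = 26/7.
So consumers capture (65/7)/13 = 5/7 of each unit of subsidy.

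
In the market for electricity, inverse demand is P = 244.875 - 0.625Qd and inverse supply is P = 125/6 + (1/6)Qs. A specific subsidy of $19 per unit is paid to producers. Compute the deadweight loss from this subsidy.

Pre-subsidy: 244.875 - 0.625Q = 125/6 + (1/6)Q gives Q* = 283 and P* = 68.
With the subsidy, sellers receive Ps = Pb + 19 for each unit, where Pb is the price buyers pay.
On the curves, Pb = 244.875 - 0.625Q and Ps = 125/6 + (1/6)Q; the wedge Ps − Pb = 19 gives 125/6 + (1/6)Q − (244.875 - 0.625Q) = 19, so Q' = 307.
Then Pb = 244.875 − 0.625·307 = 53 and Ps = 125/6 + (1/6)·307 = 72.
The subsidy expands output by 307 − 283 = 24 past the efficient level; on those units the gap between marginal cost and willingness to pay runs from 0 up to 19.
DWL = ½ × 19 × 24 = 228.

Deadweight loss = $228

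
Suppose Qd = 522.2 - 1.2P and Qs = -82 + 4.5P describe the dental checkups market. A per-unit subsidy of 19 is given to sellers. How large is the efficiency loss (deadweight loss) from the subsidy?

Pre-subsidy: 522.2 - 1.2P = -82 + 4.5P gives P* = 106, Q* = 395.
With the subsidy, sellers receive Ps = Pb + 19 for each unit, where Pb is the price buyers pay.
Supply in terms of Pb becomes Qs = -82 + 4.5(Pb + 19) = 3.5 + 4.5Pb. Setting this equal to demand: 522.2 - 1.2Pb = 3.5 + 4.5Pb, so Pb = 91.
Sellers receive Ps = 91 + 19 = 110; Q' = 522.2 − 1.2·91 = 413.
The subsidy expands output by 413 − 395 = 18 past the efficient level; on those units the gap between marginal cost and willingness to pay runs from 0 up to 19.
DWL = ½ × 19 × 18 = 171.

Deadweight loss = 171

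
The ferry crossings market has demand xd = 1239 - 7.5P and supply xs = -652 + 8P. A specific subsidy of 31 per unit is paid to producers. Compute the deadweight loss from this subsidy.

Pre-subsidy: 1239 - 7.5P = -652 + 8P gives P* = 122, x* = 324.
With the subsidy, sellers receive Ps = Pb + 31 for each unit, where Pb is the price buyers pay.
Supply in terms of Pb becomes xs = -652 + 8(Pb + 31) = -404 + 8Pb. Setting this equal to demand: 1239 - 7.5Pb = -404 + 8Pb, so Pb = 106.
Sellers receive Ps = 106 + 31 = 137; x' = 1239 − 7.5·106 = 444.
The subsidy expands output by 444 − 324 = 120 past the efficient level; on those units the gap between marginal cost and willingness to pay runs from 0 up to 31.
DWL = ½ × 31 × 120 = 1860.

Deadweight loss = 1860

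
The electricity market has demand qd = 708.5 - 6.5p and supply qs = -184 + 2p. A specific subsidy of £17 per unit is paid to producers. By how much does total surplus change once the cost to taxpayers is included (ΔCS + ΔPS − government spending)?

Net change in total surplus = -£221

Pre-subsidy: 708.5 - 6.5p = -184 + 2p gives p* = 105, q* = 26.
With the subsidy, sellers receive ps = pb + 17 for each unit, where pb is the price buyers pay.
Supply in terms of pb becomes qs = -184 + 2(pb + 17) = -150 + 2pb. Setting this equal to demand: 708.5 - 6.5pb = -150 + 2pb, so pb = 101.
Sellers receive ps = 101 + 17 = 118; q' = 708.5 − 6.5·101 = 52.
ΔCS = ½(26 + 52)(105 − 101) = 156; ΔPS = ½(26 + 52)(118 − 105) = 507.
Government spending = 17 × 52 = 884.
Net change = 156 + 507 − 884 = -221. The loss equals the DWL triangle ½·17·26.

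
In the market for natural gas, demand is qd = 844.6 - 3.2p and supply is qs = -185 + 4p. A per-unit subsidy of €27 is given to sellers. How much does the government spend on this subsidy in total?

Government cost = €11745

Pre-subsidy: 844.6 - 3.2p = -185 + 4p gives p* = 143, q* = 387.
With the subsidy, sellers receive ps = pb + 27 for each unit, where pb is the price buyers pay.
Supply in terms of pb becomes qs = -185 + 4(pb + 27) = -77 + 4pb. Setting this equal to demand: 844.6 - 3.2pb = -77 + 4pb, so pb = 128.
Sellers receive ps = 128 + 27 = 155; q' = 844.6 − 3.2·128 = 435.
Government outlay = subsidy × quantity = 27 × 435 = 11745.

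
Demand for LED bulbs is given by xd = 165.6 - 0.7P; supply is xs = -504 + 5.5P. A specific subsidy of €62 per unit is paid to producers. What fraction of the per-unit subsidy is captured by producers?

Producer share = 7/62

Pre-subsidy: 165.6 - 0.7P = -504 + 5.5P gives P* = 108, x* = 90.
With the subsidy, sellers receive Ps = Pb + 62 for each unit, where Pb is the price buyers pay.
Supply in terms of Pb becomes xs = -504 + 5.5(Pb + 62) = -163 + 5.5Pb. Setting this equal to demand: 165.6 - 0.7Pb = -163 + 5.5Pb, so Pb = 53.
Sellers receive Ps = 53 + 62 = 115; x' = 165.6 − 0.7·53 = 128.5.
Buyers' price falls by P* − Pb = 108 − 53 = 55; sellers' price rises by Ps − P* = 115 − 108 = 7.
So producers capture 7/62 = 7/62 of each unit of subsidy.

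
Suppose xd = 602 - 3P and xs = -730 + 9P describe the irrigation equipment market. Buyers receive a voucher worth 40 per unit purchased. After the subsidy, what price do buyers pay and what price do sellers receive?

Buyers pay 81; sellers receive 121

Pre-subsidy: 602 - 3P = -730 + 9P gives P* = 111, x* = 269.
With the rebate, buyers effectively pay Pb = Ps − 40, where Ps is the price sellers receive.
Demand in terms of Ps becomes xd = 602 − 3(Ps − 40) = 722 - 3Ps. Setting this equal to supply: 722 - 3Ps = -730 + 9Ps, so Ps = 121.
Buyers pay Pb = 121 − 40 = 81; x' = -730 + 9·121 = 359.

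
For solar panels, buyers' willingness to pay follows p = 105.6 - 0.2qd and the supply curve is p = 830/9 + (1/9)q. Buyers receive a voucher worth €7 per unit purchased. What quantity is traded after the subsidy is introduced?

Pre-subsidy: 105.6 - 0.2q = 830/9 + (1/9)q gives q* = 43 and p* = 97.
With the rebate, buyers effectively pay pb = ps − 7, where ps is the price sellers receive.
On the curves, pb = 105.6 - 0.2q and ps = 830/9 + (1/9)q; the wedge ps − pb = 7 gives 830/9 + (1/9)q − (105.6 - 0.2q) = 7, so q' = 65.5.
Then pb = 105.6 − 0.2·65.5 = 92.5 and ps = 830/9 + (1/9)·65.5 = 99.5.

q' = 65.5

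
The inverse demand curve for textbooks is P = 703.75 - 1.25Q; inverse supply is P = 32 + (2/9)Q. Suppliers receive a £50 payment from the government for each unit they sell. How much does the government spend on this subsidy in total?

Government cost = 1299150/53

Pre-subsidy: 703.75 - 1.25Q = 32 + (2/9)Q gives Q* = 24183/53 and P* = 7070/53.
With the subsidy, sellers receive Ps = Pb + 50 for each unit, where Pb is the price buyers pay.
On the curves, Pb = 703.75 - 1.25Q and Ps = 32 + (2/9)Q; the wedge Ps − Pb = 50 gives 32 + (2/9)Q − (703.75 - 1.25Q) = 50, so Q' = 25983/53.
Then Pb = 703.75 − 1.25·(25983/53) = 4820/53 and Ps = 32 + (2/9)·(25983/53) = 7470/53.
Government outlay = subsidy × quantity = 50 × 25983/53 = 1299150/53.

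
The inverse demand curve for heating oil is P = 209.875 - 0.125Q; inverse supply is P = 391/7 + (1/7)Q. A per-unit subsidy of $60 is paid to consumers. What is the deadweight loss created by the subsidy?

Pre-subsidy: 209.875 - 0.125Q = 391/7 + (1/7)Q gives Q* = 575 and P* = 138.
With the rebate, buyers effectively pay Pb = Ps − 60, where Ps is the price sellers receive.
On the curves, Pb = 209.875 - 0.125Q and Ps = 391/7 + (1/7)Q; the wedge Ps − Pb = 60 gives 391/7 + (1/7)Q − (209.875 - 0.125Q) = 60, so Q' = 799.
Then Pb = 209.875 − 0.125·799 = 110 and Ps = 391/7 + (1/7)·799 = 170.
The subsidy expands output by 799 − 575 = 224 past the efficient level; on those units the gap between marginal cost and willingness to pay runs from 0 up to 60.
DWL = ½ × 60 × 224 = 6720.

Deadweight loss = $6720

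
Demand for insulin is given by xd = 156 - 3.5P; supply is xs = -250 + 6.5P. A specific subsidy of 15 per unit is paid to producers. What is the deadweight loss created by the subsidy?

Pre-subsidy: 156 - 3.5P = -250 + 6.5P gives P* = 40.6, x* = 13.9.
With the subsidy, sellers receive Ps = Pb + 15 for each unit, where Pb is the price buyers pay.
Supply in terms of Pb becomes xs = -250 + 6.5(Pb + 15) = -152.5 + 6.5Pb. Setting this equal to demand: 156 - 3.5Pb = -152.5 + 6.5Pb, so Pb = 30.85.
Sellers receive Ps = 30.85 + 15 = 45.85; x' = 156 − 3.5·30.85 = 48.025.
The subsidy expands output by 48.025 − 13.9 = 34.125 past the efficient level; on those units the gap between marginal cost and willingness to pay runs from 0 up to 15.
DWL = ½ × 15 × 34.125 = 255.9375.

Deadweight loss = 255.9375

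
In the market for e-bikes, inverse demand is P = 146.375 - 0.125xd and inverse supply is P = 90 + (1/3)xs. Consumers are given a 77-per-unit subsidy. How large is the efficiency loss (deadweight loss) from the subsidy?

Pre-subsidy: 146.375 - 0.125x = 90 + (1/3)x gives x* = 123 and P* = 131.
With the rebate, buyers effectively pay Pb = Ps − 77, where Ps is the price sellers receive.
On the curves, Pb = 146.375 - 0.125x and Ps = 90 + (1/3)x; the wedge Ps − Pb = 77 gives 90 + (1/3)x − (146.375 - 0.125x) = 77, so x' = 291.
Then Pb = 146.375 − 0.125·291 = 110 and Ps = 90 + (1/3)·291 = 187.
The subsidy expands output by 291 − 123 = 168 past the efficient level; on those units the gap between marginal cost and willingness to pay runs from 0 up to 77.
DWL = ½ × 77 × 168 = 6468.

Deadweight loss = 6468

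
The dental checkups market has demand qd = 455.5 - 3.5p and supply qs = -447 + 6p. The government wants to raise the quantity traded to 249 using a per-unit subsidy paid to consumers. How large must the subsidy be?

Required subsidy s = 57 per unit

At q = 249, invert demand for the buyer price: pb = (455.5 − 249)/3.5 = 59; invert supply for the seller price: ps = (249 − (-447))/6 = 116.
The subsidy must fill the gap: s = ps − pb = 116 − 59 = 57.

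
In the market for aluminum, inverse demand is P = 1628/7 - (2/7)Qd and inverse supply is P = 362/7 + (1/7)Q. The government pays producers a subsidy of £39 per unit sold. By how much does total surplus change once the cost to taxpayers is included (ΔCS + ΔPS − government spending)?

Pre-subsidy: 1628/7 - (2/7)Q = 362/7 + (1/7)Q gives Q* = 422 and P* = 112.
With the subsidy, sellers receive Ps = Pb + 39 for each unit, where Pb is the price buyers pay.
On the curves, Pb = 1628/7 - (2/7)Q and Ps = 362/7 + (1/7)Q; the wedge Ps − Pb = 39 gives 362/7 + (1/7)Q − (1628/7 - (2/7)Q) = 39, so Q' = 513.
Then Pb = 1628/7 − (2/7)·513 = 86 and Ps = 362/7 + (1/7)·513 = 125.
ΔCS = ½(422 + 513)(112 − 86) = 12155; ΔPS = ½(422 + 513)(125 − 112) = 6077.5.
Government spending = 39 × 513 = 20007.
Net change = 12155 + 6077.5 − 20007 = -1774.5. The loss equals the DWL triangle ½·39·91.

Net change in total surplus = -£1774.5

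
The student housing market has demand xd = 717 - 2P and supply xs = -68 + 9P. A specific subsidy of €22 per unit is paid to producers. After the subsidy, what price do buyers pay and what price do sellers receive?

Pre-subsidy: 717 - 2P = -68 + 9P gives P* = 785/11, x* = 6317/11.
With the subsidy, sellers receive Ps = Pb + 22 for each unit, where Pb is the price buyers pay.
Supply in terms of Pb becomes xs = -68 + 9(Pb + 22) = 130 + 9Pb. Setting this equal to demand: 717 - 2Pb = 130 + 9Pb, so Pb = 587/11.
Sellers receive Ps = 587/11 + 22 = 829/11; x' = 717 − 2·(587/11) = 6713/11.

Buyers pay 587/11; sellers receive 829/11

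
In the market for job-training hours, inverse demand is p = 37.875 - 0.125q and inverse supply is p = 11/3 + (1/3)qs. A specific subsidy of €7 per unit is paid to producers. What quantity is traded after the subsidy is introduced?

q' = 989/11

Pre-subsidy: 37.875 - 0.125q = 11/3 + (1/3)q gives q* = 821/11 and p* = 314/11.
With the subsidy, sellers receive ps = pb + 7 for each unit, where pb is the price buyers pay.
On the curves, pb = 37.875 - 0.125q and ps = 11/3 + (1/3)q; the wedge ps − pb = 7 gives 11/3 + (1/3)q − (37.875 - 0.125q) = 7, so q' = 989/11.
Then pb = 37.875 − 0.125·(989/11) = 293/11 and ps = 11/3 + (1/3)·(989/11) = 370/11.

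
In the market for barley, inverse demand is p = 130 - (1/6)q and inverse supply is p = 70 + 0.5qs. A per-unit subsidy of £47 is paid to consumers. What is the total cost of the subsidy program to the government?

Government cost = £7543.5

Pre-subsidy: 130 - (1/6)q = 70 + 0.5q gives q* = 90 and p* = 115.
With the rebate, buyers effectively pay pb = ps − 47, where ps is the price sellers receive.
On the curves, pb = 130 - (1/6)q and ps = 70 + 0.5q; the wedge ps − pb = 47 gives 70 + 0.5q − (130 - (1/6)q) = 47, so q' = 160.5.
Then pb = 130 − (1/6)·160.5 = 103.25 and ps = 70 + 0.5·160.5 = 150.25.
Government outlay = subsidy × quantity = 47 × 160.5 = 7543.5.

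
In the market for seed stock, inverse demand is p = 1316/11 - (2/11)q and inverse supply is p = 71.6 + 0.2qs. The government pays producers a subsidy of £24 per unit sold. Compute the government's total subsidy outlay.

Government cost = £4528

Pre-subsidy: 1316/11 - (2/11)q = 71.6 + 0.2q gives q* = 2642/21 and p* = 2032/21.
With the subsidy, sellers receive ps = pb + 24 for each unit, where pb is the price buyers pay.
On the curves, pb = 1316/11 - (2/11)q and ps = 71.6 + 0.2q; the wedge ps − pb = 24 gives 71.6 + 0.2q − (1316/11 - (2/11)q) = 24, so q' = 566/3.
Then pb = 1316/11 − (2/11)·(566/3) = 256/3 and ps = 71.6 + 0.2·(566/3) = 328/3.
Government outlay = subsidy × quantity = 24 × 566/3 = 4528.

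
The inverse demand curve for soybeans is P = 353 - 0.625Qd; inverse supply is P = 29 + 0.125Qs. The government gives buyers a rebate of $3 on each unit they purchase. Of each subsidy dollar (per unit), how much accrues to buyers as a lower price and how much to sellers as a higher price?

Buyers gain $2.5 per unit; sellers gain $0.5 per unit

Pre-subsidy: 353 - 0.625Q = 29 + 0.125Q gives Q* = 432 and P* = 83.
With the rebate, buyers effectively pay Pb = Ps − 3, where Ps is the price sellers receive.
On the curves, Pb = 353 - 0.625Q and Ps = 29 + 0.125Q; the wedge Ps − Pb = 3 gives 29 + 0.125Q − (353 - 0.625Q) = 3, so Q' = 436.
Then Pb = 353 − 0.625·436 = 80.5 and Ps = 29 + 0.125·436 = 83.5.
Buyers' price falls by P* − Pb = 83 − 80.5 = 2.5; sellers' price rises by Ps − P* = 83.5 − 83 = 0.5.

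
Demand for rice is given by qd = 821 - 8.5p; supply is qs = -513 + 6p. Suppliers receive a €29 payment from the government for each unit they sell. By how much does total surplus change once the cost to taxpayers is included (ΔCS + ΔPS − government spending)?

Pre-subsidy: 821 - 8.5p = -513 + 6p gives p* = 92, q* = 39.
With the subsidy, sellers receive ps = pb + 29 for each unit, where pb is the price buyers pay.
Supply in terms of pb becomes qs = -513 + 6(pb + 29) = -339 + 6pb. Setting this equal to demand: 821 - 8.5pb = -339 + 6pb, so pb = 80.
Sellers receive ps = 80 + 29 = 109; q' = 821 − 8.5·80 = 141.
ΔCS = ½(39 + 141)(92 − 80) = 1080; ΔPS = ½(39 + 141)(109 − 92) = 1530.
Government spending = 29 × 141 = 4089.
Net change = 1080 + 1530 − 4089 = -1479. The loss equals the DWL triangle ½·29·102.

Net change in total surplus = -€1479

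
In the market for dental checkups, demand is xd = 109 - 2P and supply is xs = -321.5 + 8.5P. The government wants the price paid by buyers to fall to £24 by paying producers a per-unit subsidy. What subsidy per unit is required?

Required subsidy s = £21 per unit

At a buyer price of 24, quantity demanded is 109 − 2·24 = 61.
Sellers supply 61 only when they receive Ps with -321.5 + 8.5·Ps = 61, i.e. Ps = 45.
s = Ps − Pb = 45 − 24 = 21.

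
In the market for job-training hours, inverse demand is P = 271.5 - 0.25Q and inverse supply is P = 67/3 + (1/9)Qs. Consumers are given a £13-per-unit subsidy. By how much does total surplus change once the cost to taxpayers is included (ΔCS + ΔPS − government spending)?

Net change in total surplus = -£234

Pre-subsidy: 271.5 - 0.25Q = 67/3 + (1/9)Q gives Q* = 690 and P* = 99.
With the rebate, buyers effectively pay Pb = Ps − 13, where Ps is the price sellers receive.
On the curves, Pb = 271.5 - 0.25Q and Ps = 67/3 + (1/9)Q; the wedge Ps − Pb = 13 gives 67/3 + (1/9)Q − (271.5 - 0.25Q) = 13, so Q' = 726.
Then Pb = 271.5 − 0.25·726 = 90 and Ps = 67/3 + (1/9)·726 = 103.
ΔCS = ½(690 + 726)(99 − 90) = 6372; ΔPS = ½(690 + 726)(103 − 99) = 2832.
Government spending = 13 × 726 = 9438.
Net change = 6372 + 2832 − 9438 = -234. The loss equals the DWL triangle ½·13·36.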